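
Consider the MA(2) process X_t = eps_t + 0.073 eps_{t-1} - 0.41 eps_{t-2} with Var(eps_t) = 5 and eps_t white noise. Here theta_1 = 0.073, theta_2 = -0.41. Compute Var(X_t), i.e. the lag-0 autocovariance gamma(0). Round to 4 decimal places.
\gamma(0) = 5.8671

For an MA(q) process X_t = eps_t + sum_i theta_i eps_{t-i} with
Var(eps_t) = sigma^2, the variance is
  gamma(0) = sigma^2 * (1 + sum_i theta_i^2).
  sum_i theta_i^2 = (0.073)^2 + (-0.41)^2 = 0.005329 + 0.1681 = 0.173429.
  gamma(0) = 5 * (1 + 0.173429) = 5 * 1.173429 = 5.867145, which rounds to 5.8671.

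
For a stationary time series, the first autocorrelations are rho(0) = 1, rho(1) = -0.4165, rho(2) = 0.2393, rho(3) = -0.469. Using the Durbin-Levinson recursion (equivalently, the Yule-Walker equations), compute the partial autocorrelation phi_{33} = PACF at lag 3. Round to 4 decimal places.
\phi_{33} = -0.4190

The PACF at lag k is phi_{kk}, the last component of the solution
to the Yule-Walker system G_k phi = r_k where
  (G_k)_{ij} = rho(|i - j|), (r_k)_i = rho(i), i,j = 1..k.
Equivalently, Durbin-Levinson gives phi_{kk} iteratively:
  phi_{11} = rho(1)
  phi_{kk} = [rho(k) - sum_{j=1..k-1} phi_{k-1,j} rho(k-j)]
            / [1 - sum_{j=1..k-1} phi_{k-1,j} rho(j)],
  phi_{k,j} = phi_{k-1,j} - phi_{kk} phi_{k-1,k-j},  j = 1..k-1.
Step k = 1:
  phi_11 = rho(1) = -0.4165.
Step k = 2:
  phi_22 = [rho(2) - phi_11 rho(1)] / [1 - phi_11 rho(1)] = [0.2393 - (-0.4165)(-0.4165)] / [1 - (-0.4165)(-0.4165)]
         = 0.06582775 / 0.82652775 = 0.079644.
  Update: phi_21 = phi_11 - phi_22 phi_11 = -0.4165 - (0.079644)(-0.4165) = -0.383328.
Step k = 3:
  phi_33 = [rho(3) - phi_21 rho(2) - phi_22 rho(1)] / [1 - phi_21 rho(1) - phi_22 rho(2)]
    numerator   = -0.469 - (-0.383328)(0.2393) - (0.079644)(-0.4165) = -0.3440979
    denominator = 1 - (-0.383328)(-0.4165) - (0.079644)(0.2393) = 0.82128498
  phi_33 = -0.3440979 / 0.82128498 = -0.419.
Therefore phi_{33} = -0.4190.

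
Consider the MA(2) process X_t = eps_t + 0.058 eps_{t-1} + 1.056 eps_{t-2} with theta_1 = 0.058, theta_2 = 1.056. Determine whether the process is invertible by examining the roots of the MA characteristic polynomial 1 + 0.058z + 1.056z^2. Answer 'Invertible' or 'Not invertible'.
\text{Not invertible}

The MA(q) characteristic polynomial is P(z) = 1 + 0.058z + 1.056z^2.
Invertibility requires all roots to lie outside the unit circle, i.e. |z| > 1 for every root.
Set 1 + (0.058) z + (1.056) z^2 = 0, i.e. a z^2 + b z + c = 0 with a = 1.056, b = 0.058, c = 1.
Discriminant D = b^2 - 4ac = (0.058)^2 - 4*(1.056)*1 = 0.003364 - (4.224) = -4.220636.
D < 0, so the roots are the complex-conjugate pair z = (-b +/- i sqrt(-D)) / (2a) = -0.0275 +/- 0.9727i.
For a conjugate pair |z|^2 = z * conj(z) = (product of roots) = c/a = 1/(1.056) = 0.94697, so |z| = sqrt(0.94697) = 0.9731 for both roots.
Moduli of all roots: 0.9731, 0.9731.
All moduli strictly greater than 1? No.
Verdict: Not invertible.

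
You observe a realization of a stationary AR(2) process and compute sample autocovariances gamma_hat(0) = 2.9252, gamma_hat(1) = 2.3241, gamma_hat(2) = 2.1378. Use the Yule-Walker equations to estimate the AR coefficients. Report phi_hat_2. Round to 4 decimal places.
\hat\phi_{2} = 0.2700

The Yule-Walker equations for an AR(p) process read, in matrix form,
  Gamma_p phi = r_p,   with   (Gamma_p)_{ij} = gamma(|i - j|),
                       (r_p)_i = gamma(i),   i,j = 1..p.
Substitute the sample gammas (Toeplitz matrix and right-hand side of size 2):
  Gamma_p = [[2.9252, 2.3241], [2.3241, 2.9252]]
  r_p     = [2.3241, 2.1378]
Written out:
  2.9252 phi_1 + 2.3241 phi_2 = 2.3241
  2.3241 phi_1 + 2.9252 phi_2 = 2.1378
Solve by Cramer's rule:
  det = gamma(0)^2 - gamma(1)^2 = (2.9252)^2 - (2.3241)^2 = 8.55679504 - 5.40144081 = 3.15535423
  phi_hat_1 = [gamma(1) gamma(0) - gamma(1) gamma(2)] / det = [(2.3241)(2.9252) - (2.3241)(2.1378)] / 3.15535423 = 1.82999634 / 3.15535423 = 0.58
  phi_hat_2 = [gamma(0) gamma(2) - gamma(1)^2] / det = [(2.9252)(2.1378) - (2.3241)^2] / 3.15535423 = 0.85205175 / 3.15535423 = 0.27
So phi_hat = [0.5800, 0.2700].
Therefore phi_hat_2 = 0.2700.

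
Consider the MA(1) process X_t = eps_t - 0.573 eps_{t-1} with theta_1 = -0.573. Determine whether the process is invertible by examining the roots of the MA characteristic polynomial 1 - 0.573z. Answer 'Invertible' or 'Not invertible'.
\text{Invertible}

The MA(q) characteristic polynomial is P(z) = 1 - 0.573z.
Invertibility requires all roots to lie outside the unit circle, i.e. |z| > 1 for every root.
This is linear in z: 1 + (-0.573) z = 0  =>  z = -1/(-0.573) = 1.745201,  |z| = 1.745201.
Moduli of all roots: 1.7452.
All moduli strictly greater than 1? Yes.
Verdict: Invertible.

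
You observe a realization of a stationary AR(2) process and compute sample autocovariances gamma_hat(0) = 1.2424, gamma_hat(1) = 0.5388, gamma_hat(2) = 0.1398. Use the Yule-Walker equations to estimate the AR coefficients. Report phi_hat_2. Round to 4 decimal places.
\hat\phi_{2} = -0.0931

The Yule-Walker equations for an AR(p) process read, in matrix form,
  Gamma_p phi = r_p,   with   (Gamma_p)_{ij} = gamma(|i - j|),
                       (r_p)_i = gamma(i),   i,j = 1..p.
Substitute the sample gammas (Toeplitz matrix and right-hand side of size 2):
  Gamma_p = [[1.2424, 0.5388], [0.5388, 1.2424]]
  r_p     = [0.5388, 0.1398]
Written out:
  1.2424 phi_1 + 0.5388 phi_2 = 0.5388
  0.5388 phi_1 + 1.2424 phi_2 = 0.1398
Solve by Cramer's rule:
  det = gamma(0)^2 - gamma(1)^2 = (1.2424)^2 - (0.5388)^2 = 1.54355776 - 0.29030544 = 1.25325232
  phi_hat_1 = [gamma(1) gamma(0) - gamma(1) gamma(2)] / det = [(0.5388)(1.2424) - (0.5388)(0.1398)] / 1.25325232 = 0.59408088 / 1.25325232 = 0.474
  phi_hat_2 = [gamma(0) gamma(2) - gamma(1)^2] / det = [(1.2424)(0.1398) - (0.5388)^2] / 1.25325232 = -0.11661792 / 1.25325232 = -0.0931
So phi_hat = [0.4740, -0.0931].
Therefore phi_hat_2 = -0.0931.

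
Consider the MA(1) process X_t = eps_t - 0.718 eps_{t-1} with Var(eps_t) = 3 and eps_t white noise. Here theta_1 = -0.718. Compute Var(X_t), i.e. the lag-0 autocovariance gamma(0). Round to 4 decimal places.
\gamma(0) = 4.5466

For an MA(q) process X_t = eps_t + sum_i theta_i eps_{t-i} with
Var(eps_t) = sigma^2, the variance is
  gamma(0) = sigma^2 * (1 + sum_i theta_i^2).
  sum_i theta_i^2 = (-0.718)^2 = 0.515524.
  gamma(0) = 3 * (1 + 0.515524) = 3 * 1.515524 = 4.546572, which rounds to 4.5466.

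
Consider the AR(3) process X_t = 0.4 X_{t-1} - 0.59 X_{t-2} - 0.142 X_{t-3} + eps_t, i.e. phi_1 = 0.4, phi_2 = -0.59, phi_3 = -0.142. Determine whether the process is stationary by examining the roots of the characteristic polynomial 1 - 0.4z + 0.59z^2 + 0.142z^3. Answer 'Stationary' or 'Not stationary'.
\text{Stationary}

The AR(p) characteristic polynomial is P(z) = 1 - 0.4z + 0.59z^2 + 0.142z^3.
Stationarity requires all roots to lie outside the unit circle, i.e. |z| > 1 for every root.
Degree 3: look for a simple real root z0 first, then factor out (1 - z/z0) and solve the remaining quadratic.
Testing z0 = -5: P(-5) = 1 + (-0.4)(-5) + (0.59)(-5)^2 + (0.142)(-5)^3
  = 1 + (2) + (14.75) + (-17.75) = 0.  So z_0 = -5 is a root, |z_0| = 5.
Divide out the factor (1 + 0.2 z) = (1 - z/z0) (since 1/z0 = -0.2):
  P(z) = (1 + 0.2 z)(1 + (-0.6) z + (0.71) z^2)
  [check: z-coef -0.6 - (-0.2) = -0.4; z^2-coef 0.71 - (-0.2)(-0.6) = 0.59; z^3-coef -(-0.2)(0.71) = 0.142.]
Remaining roots from the quadratic factor 1 + (-0.6) z + (0.71) z^2:
  Set 1 + (-0.6) z + (0.71) z^2 = 0, i.e. a z^2 + b z + c = 0 with a = 0.71, b = -0.6, c = 1.
  Discriminant D = b^2 - 4ac = (-0.6)^2 - 4*(0.71)*1 = 0.36 - (2.84) = -2.48.
  D < 0, so the roots are the complex-conjugate pair z = (-b +/- i sqrt(-D)) / (2a) = 0.4225 +/- 1.109i.
  For a conjugate pair |z|^2 = z * conj(z) = (product of roots) = c/a = 1/(0.71) = 1.408451, so |z| = sqrt(1.408451) = 1.1868 for both roots.
Moduli of all roots: 5.0000, 1.1868, 1.1868.
All moduli strictly greater than 1? Yes.
Verdict: Stationary.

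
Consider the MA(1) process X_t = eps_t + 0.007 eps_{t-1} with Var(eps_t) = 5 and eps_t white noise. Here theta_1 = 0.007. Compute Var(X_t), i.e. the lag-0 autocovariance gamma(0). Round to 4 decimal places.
\gamma(0) = 5.0002

For an MA(q) process X_t = eps_t + sum_i theta_i eps_{t-i} with
Var(eps_t) = sigma^2, the variance is
  gamma(0) = sigma^2 * (1 + sum_i theta_i^2).
  sum_i theta_i^2 = (0.007)^2 = 0.000049.
  gamma(0) = 5 * (1 + 0.000049) = 5 * 1.000049 = 5.000245, which rounds to 5.0002.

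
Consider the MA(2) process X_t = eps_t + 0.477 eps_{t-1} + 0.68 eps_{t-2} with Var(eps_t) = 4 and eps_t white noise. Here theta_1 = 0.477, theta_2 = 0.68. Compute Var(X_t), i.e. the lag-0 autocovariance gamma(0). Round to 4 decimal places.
\gamma(0) = 6.7597

For an MA(q) process X_t = eps_t + sum_i theta_i eps_{t-i} with
Var(eps_t) = sigma^2, the variance is
  gamma(0) = sigma^2 * (1 + sum_i theta_i^2).
  sum_i theta_i^2 = (0.477)^2 + (0.68)^2 = 0.227529 + 0.4624 = 0.689929.
  gamma(0) = 4 * (1 + 0.689929) = 4 * 1.689929 = 6.759716, which rounds to 6.7597.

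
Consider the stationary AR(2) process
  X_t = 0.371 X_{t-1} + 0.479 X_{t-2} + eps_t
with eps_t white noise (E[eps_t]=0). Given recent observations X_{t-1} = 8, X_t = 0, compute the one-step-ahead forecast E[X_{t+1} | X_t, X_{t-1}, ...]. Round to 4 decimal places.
E[X_{t+1} \mid \mathcal F_t] = 3.8320

For an AR(p) model X_t = c + sum_i phi_i X_{t-i} + eps_t, the
one-step-ahead conditional mean is
  E[X_{t+1} | X_t, ...] = c + sum_i phi_i X_{t+1-i}.
Substitute known values:
  E[X_{t+1} | ...] = (0.371) * (0) + (0.479) * (8)
                   = 3.8320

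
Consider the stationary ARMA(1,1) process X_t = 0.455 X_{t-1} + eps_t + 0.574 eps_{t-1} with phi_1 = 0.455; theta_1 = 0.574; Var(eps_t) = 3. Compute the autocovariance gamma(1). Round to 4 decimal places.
\gamma(1) = 4.9097

Multiply the model equation by X_{t-k} and take expectations. With theta_0 = psi_0 = 1 and psi_j the MA(infinity) weights, this gives
  gamma(k) - sum_i phi_i gamma(k-i) = c_k,
  c_k = sigma^2 * sum_{j=k..q} theta_j psi_{j-k}   (c_k = 0 for k > q),
using gamma(-m) = gamma(m).
psi-weights needed (psi_j = theta_j + sum_i phi_i psi_{j-i}):
  psi_1 = theta_1 + phi_1 = 0.574 + (0.455) = 1.029
Right-hand sides:
  c_0 = sigma^2 (1 + theta_1 psi_1) = 3 * (1 + (0.574)(1.029)) = 3 * 1.590646 = 4.771938
  c_1 = sigma^2 theta_1 = 3 * (0.574) = 1.722
  c_2 = 0
Equations for k = 0 and k = 1 (AR order 1):
  gamma(0) = phi_1 gamma(1) + c_0
  gamma(1) = phi_1 gamma(0) + c_1
Substituting the second into the first: gamma(0) (1 - phi_1^2) = c_0 + phi_1 c_1, so
  gamma(0) = (c_0 + phi_1 c_1) / (1 - phi_1^2) = (4.771938 + (0.455)(1.722)) / (1 - (0.455)^2) = 5.555448 / 0.792975 = 7.00583.
  gamma(1) = phi_1 gamma(0) + c_1 = (0.455)(7.00583) + (1.722) = 4.909653.
Therefore gamma(1) = 4.9097 (to 4 decimal places).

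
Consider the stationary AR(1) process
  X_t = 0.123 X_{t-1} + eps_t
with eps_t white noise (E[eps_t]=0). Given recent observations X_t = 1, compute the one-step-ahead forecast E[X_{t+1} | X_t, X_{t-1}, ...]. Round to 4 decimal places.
E[X_{t+1} \mid \mathcal F_t] = 0.1230

For an AR(p) model X_t = c + sum_i phi_i X_{t-i} + eps_t, the
one-step-ahead conditional mean is
  E[X_{t+1} | X_t, ...] = c + sum_i phi_i X_{t+1-i}.
Substitute known values:
  E[X_{t+1} | ...] = (0.123) * (1)
                   = 0.1230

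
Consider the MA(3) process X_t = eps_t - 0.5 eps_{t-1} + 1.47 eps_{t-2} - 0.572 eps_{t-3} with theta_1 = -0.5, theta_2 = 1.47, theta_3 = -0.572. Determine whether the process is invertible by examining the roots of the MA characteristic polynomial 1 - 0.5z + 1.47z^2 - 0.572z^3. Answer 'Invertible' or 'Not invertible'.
\text{Not invertible}

The MA(q) characteristic polynomial is P(z) = 1 - 0.5z + 1.47z^2 - 0.572z^3.
Invertibility requires all roots to lie outside the unit circle, i.e. |z| > 1 for every root.
Degree 3: look for a simple real root z0 first, then factor out (1 - z/z0) and solve the remaining quadratic.
Testing z0 = 2.5: P(2.5) = 1 + (-0.5)(2.5) + (1.47)(2.5)^2 + (-0.572)(2.5)^3
  = 1 + (-1.25) + (9.1875) + (-8.9375) = 0.  So z_0 = 2.5 is a root, |z_0| = 2.5.
Divide out the factor (1 - 0.4 z) = (1 - z/z0) (since 1/z0 = 0.4):
  P(z) = (1 - 0.4 z)(1 + (-0.1) z + (1.43) z^2)
  [check: z-coef -0.1 - (0.4) = -0.5; z^2-coef 1.43 - (0.4)(-0.1) = 1.47; z^3-coef -(0.4)(1.43) = -0.572.]
Remaining roots from the quadratic factor 1 + (-0.1) z + (1.43) z^2:
  Set 1 + (-0.1) z + (1.43) z^2 = 0, i.e. a z^2 + b z + c = 0 with a = 1.43, b = -0.1, c = 1.
  Discriminant D = b^2 - 4ac = (-0.1)^2 - 4*(1.43)*1 = 0.01 - (5.72) = -5.71.
  D < 0, so the roots are the complex-conjugate pair z = (-b +/- i sqrt(-D)) / (2a) = 0.035 +/- 0.8355i.
  For a conjugate pair |z|^2 = z * conj(z) = (product of roots) = c/a = 1/(1.43) = 0.699301, so |z| = sqrt(0.699301) = 0.8362 for both roots.
Moduli of all roots: 2.5000, 0.8362, 0.8362.
All moduli strictly greater than 1? No.
Verdict: Not invertible.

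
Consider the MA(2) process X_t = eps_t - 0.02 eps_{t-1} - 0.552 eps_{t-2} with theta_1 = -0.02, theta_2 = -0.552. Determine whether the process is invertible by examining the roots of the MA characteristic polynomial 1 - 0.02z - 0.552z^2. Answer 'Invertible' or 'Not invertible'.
\text{Invertible}

The MA(q) characteristic polynomial is P(z) = 1 - 0.02z - 0.552z^2.
Invertibility requires all roots to lie outside the unit circle, i.e. |z| > 1 for every root.
Set 1 + (-0.02) z + (-0.552) z^2 = 0, i.e. a z^2 + b z + c = 0 with a = -0.552, b = -0.02, c = 1.
Discriminant D = b^2 - 4ac = (-0.02)^2 - 4*(-0.552)*1 = 0.0004 - (-2.208) = 2.2084.
D >= 0, so the roots are real: z = (-b +/- sqrt(D)) / (2a) = (0.02 +/- 1.486069) / (-1.104).
  z_1 = (0.02 + 1.486069) / (-1.104) = -1.3642,   |z_1| = 1.3642.
  z_2 = (0.02 - 1.486069) / (-1.104) = 1.328,   |z_2| = 1.328.
Moduli of all roots: 1.3642, 1.3280.
All moduli strictly greater than 1? Yes.
Verdict: Invertible.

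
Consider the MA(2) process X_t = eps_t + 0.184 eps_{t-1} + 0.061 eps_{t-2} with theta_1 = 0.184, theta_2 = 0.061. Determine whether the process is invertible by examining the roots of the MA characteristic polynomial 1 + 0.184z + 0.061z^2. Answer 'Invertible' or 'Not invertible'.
\text{Invertible}

The MA(q) characteristic polynomial is P(z) = 1 + 0.184z + 0.061z^2.
Invertibility requires all roots to lie outside the unit circle, i.e. |z| > 1 for every root.
Set 1 + (0.184) z + (0.061) z^2 = 0, i.e. a z^2 + b z + c = 0 with a = 0.061, b = 0.184, c = 1.
Discriminant D = b^2 - 4ac = (0.184)^2 - 4*(0.061)*1 = 0.033856 - (0.244) = -0.210144.
D < 0, so the roots are the complex-conjugate pair z = (-b +/- i sqrt(-D)) / (2a) = -1.5082 +/- 3.7575i.
For a conjugate pair |z|^2 = z * conj(z) = (product of roots) = c/a = 1/(0.061) = 16.393443, so |z| = sqrt(16.393443) = 4.0489 for both roots.
Moduli of all roots: 4.0489, 4.0489.
All moduli strictly greater than 1? Yes.
Verdict: Invertible.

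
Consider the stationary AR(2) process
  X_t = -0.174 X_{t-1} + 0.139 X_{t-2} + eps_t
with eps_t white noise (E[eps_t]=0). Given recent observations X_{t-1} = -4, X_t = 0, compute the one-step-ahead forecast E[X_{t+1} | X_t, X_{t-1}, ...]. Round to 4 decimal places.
E[X_{t+1} \mid \mathcal F_t] = -0.5560

For an AR(p) model X_t = c + sum_i phi_i X_{t-i} + eps_t, the
one-step-ahead conditional mean is
  E[X_{t+1} | X_t, ...] = c + sum_i phi_i X_{t+1-i}.
Substitute known values:
  E[X_{t+1} | ...] = (-0.174) * (0) + (0.139) * (-4)
                   = -0.5560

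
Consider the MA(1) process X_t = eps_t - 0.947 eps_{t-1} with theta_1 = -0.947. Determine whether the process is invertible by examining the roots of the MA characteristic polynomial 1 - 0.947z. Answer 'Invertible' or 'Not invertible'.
\text{Invertible}

The MA(q) characteristic polynomial is P(z) = 1 - 0.947z.
Invertibility requires all roots to lie outside the unit circle, i.e. |z| > 1 for every root.
This is linear in z: 1 + (-0.947) z = 0  =>  z = -1/(-0.947) = 1.055966,  |z| = 1.055966.
Moduli of all roots: 1.0560.
All moduli strictly greater than 1? Yes.
Verdict: Invertible.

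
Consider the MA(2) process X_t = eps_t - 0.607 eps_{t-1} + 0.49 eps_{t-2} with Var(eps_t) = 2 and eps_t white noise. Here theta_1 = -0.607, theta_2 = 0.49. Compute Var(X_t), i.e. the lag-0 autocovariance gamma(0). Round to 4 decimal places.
\gamma(0) = 3.2171

For an MA(q) process X_t = eps_t + sum_i theta_i eps_{t-i} with
Var(eps_t) = sigma^2, the variance is
  gamma(0) = sigma^2 * (1 + sum_i theta_i^2).
  sum_i theta_i^2 = (-0.607)^2 + (0.49)^2 = 0.368449 + 0.2401 = 0.608549.
  gamma(0) = 2 * (1 + 0.608549) = 2 * 1.608549 = 3.217098, which rounds to 3.2171.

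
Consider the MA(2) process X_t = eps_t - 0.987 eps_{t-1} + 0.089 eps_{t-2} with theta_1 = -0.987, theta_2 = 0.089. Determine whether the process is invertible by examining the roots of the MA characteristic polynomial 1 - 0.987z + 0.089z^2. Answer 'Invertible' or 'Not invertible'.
\text{Invertible}

The MA(q) characteristic polynomial is P(z) = 1 - 0.987z + 0.089z^2.
Invertibility requires all roots to lie outside the unit circle, i.e. |z| > 1 for every root.
Set 1 + (-0.987) z + (0.089) z^2 = 0, i.e. a z^2 + b z + c = 0 with a = 0.089, b = -0.987, c = 1.
Discriminant D = b^2 - 4ac = (-0.987)^2 - 4*(0.089)*1 = 0.974169 - (0.356) = 0.618169.
D >= 0, so the roots are real: z = (-b +/- sqrt(D)) / (2a) = (0.987 +/- 0.786237) / (0.178).
  z_1 = (0.987 + 0.786237) / (0.178) = 9.962,   |z_1| = 9.962.
  z_2 = (0.987 - 0.786237) / (0.178) = 1.1279,   |z_2| = 1.1279.
Moduli of all roots: 9.9620, 1.1279.
All moduli strictly greater than 1? Yes.
Verdict: Invertible.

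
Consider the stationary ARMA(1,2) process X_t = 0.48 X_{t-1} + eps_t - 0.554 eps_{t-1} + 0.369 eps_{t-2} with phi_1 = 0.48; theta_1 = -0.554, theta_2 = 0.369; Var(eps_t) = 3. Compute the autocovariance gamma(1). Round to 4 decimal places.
\gamma(1) = -0.0879

Multiply the model equation by X_{t-k} and take expectations. With theta_0 = psi_0 = 1 and psi_j the MA(infinity) weights, this gives
  gamma(k) - sum_i phi_i gamma(k-i) = c_k,
  c_k = sigma^2 * sum_{j=k..q} theta_j psi_{j-k}   (c_k = 0 for k > q),
using gamma(-m) = gamma(m).
psi-weights needed (psi_j = theta_j + sum_i phi_i psi_{j-i}):
  psi_1 = theta_1 + phi_1 = -0.554 + (0.48) = -0.074
  psi_2 = theta_2 + phi_1 psi_1 = 0.369 + (0.48)(-0.074) = 0.33348
Right-hand sides:
  c_0 = sigma^2 (1 + theta_1 psi_1 + theta_2 psi_2) = 3 * (1 + (-0.554)(-0.074) + (0.369)(0.33348)) = 3 * 1.16405 = 3.49215
  c_1 = sigma^2 (theta_1 + theta_2 psi_1) = 3 * (-0.554 + (0.369)(-0.074)) = -1.743918
  c_2 = sigma^2 theta_2 = 3 * (0.369) = 1.107
Equations for k = 0 and k = 1 (AR order 1):
  gamma(0) = phi_1 gamma(1) + c_0
  gamma(1) = phi_1 gamma(0) + c_1
Substituting the second into the first: gamma(0) (1 - phi_1^2) = c_0 + phi_1 c_1, so
  gamma(0) = (c_0 + phi_1 c_1) / (1 - phi_1^2) = (3.49215 + (0.48)(-1.743918)) / (1 - (0.48)^2) = 2.65507 / 0.7696 = 3.449935.
  gamma(1) = phi_1 gamma(0) + c_1 = (0.48)(3.449935) + (-1.743918) = -0.087949.
Therefore gamma(1) = -0.0879 (to 4 decimal places).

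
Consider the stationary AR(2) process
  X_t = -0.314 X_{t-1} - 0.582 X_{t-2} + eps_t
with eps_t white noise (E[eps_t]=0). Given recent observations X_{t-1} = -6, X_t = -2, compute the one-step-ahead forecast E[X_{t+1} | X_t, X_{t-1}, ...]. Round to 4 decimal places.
E[X_{t+1} \mid \mathcal F_t] = 4.1200

For an AR(p) model X_t = c + sum_i phi_i X_{t-i} + eps_t, the
one-step-ahead conditional mean is
  E[X_{t+1} | X_t, ...] = c + sum_i phi_i X_{t+1-i}.
Substitute known values:
  E[X_{t+1} | ...] = (-0.314) * (-2) + (-0.582) * (-6)
                   = 4.1200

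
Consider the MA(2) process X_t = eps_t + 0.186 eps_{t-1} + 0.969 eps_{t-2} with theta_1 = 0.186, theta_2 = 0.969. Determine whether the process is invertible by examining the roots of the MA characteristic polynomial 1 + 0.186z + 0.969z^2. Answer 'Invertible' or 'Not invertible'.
\text{Invertible}

The MA(q) characteristic polynomial is P(z) = 1 + 0.186z + 0.969z^2.
Invertibility requires all roots to lie outside the unit circle, i.e. |z| > 1 for every root.
Set 1 + (0.186) z + (0.969) z^2 = 0, i.e. a z^2 + b z + c = 0 with a = 0.969, b = 0.186, c = 1.
Discriminant D = b^2 - 4ac = (0.186)^2 - 4*(0.969)*1 = 0.034596 - (3.876) = -3.841404.
D < 0, so the roots are the complex-conjugate pair z = (-b +/- i sqrt(-D)) / (2a) = -0.096 +/- 1.0113i.
For a conjugate pair |z|^2 = z * conj(z) = (product of roots) = c/a = 1/(0.969) = 1.031992, so |z| = sqrt(1.031992) = 1.0159 for both roots.
Moduli of all roots: 1.0159, 1.0159.
All moduli strictly greater than 1? Yes.
Verdict: Invertible.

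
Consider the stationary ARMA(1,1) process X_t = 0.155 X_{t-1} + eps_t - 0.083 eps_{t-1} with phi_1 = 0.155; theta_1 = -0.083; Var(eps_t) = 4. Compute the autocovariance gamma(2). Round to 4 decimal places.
\gamma(2) = 0.0452

Multiply the model equation by X_{t-k} and take expectations. With theta_0 = psi_0 = 1 and psi_j the MA(infinity) weights, this gives
  gamma(k) - sum_i phi_i gamma(k-i) = c_k,
  c_k = sigma^2 * sum_{j=k..q} theta_j psi_{j-k}   (c_k = 0 for k > q),
using gamma(-m) = gamma(m).
psi-weights needed (psi_j = theta_j + sum_i phi_i psi_{j-i}):
  psi_1 = theta_1 + phi_1 = -0.083 + (0.155) = 0.072
Right-hand sides:
  c_0 = sigma^2 (1 + theta_1 psi_1) = 4 * (1 + (-0.083)(0.072)) = 4 * 0.994024 = 3.976096
  c_1 = sigma^2 theta_1 = 4 * (-0.083) = -0.332
  c_2 = 0
Equations for k = 0 and k = 1 (AR order 1):
  gamma(0) = phi_1 gamma(1) + c_0
  gamma(1) = phi_1 gamma(0) + c_1
Substituting the second into the first: gamma(0) (1 - phi_1^2) = c_0 + phi_1 c_1, so
  gamma(0) = (c_0 + phi_1 c_1) / (1 - phi_1^2) = (3.976096 + (0.155)(-0.332)) / (1 - (0.155)^2) = 3.924636 / 0.975975 = 4.021246.
  gamma(1) = phi_1 gamma(0) + c_1 = (0.155)(4.021246) + (-0.332) = 0.291293.
For k = 2 (> q): gamma(2) = phi_1 gamma(1) = (0.155)(0.291293) = 0.04515.
Therefore gamma(2) = 0.0452 (to 4 decimal places).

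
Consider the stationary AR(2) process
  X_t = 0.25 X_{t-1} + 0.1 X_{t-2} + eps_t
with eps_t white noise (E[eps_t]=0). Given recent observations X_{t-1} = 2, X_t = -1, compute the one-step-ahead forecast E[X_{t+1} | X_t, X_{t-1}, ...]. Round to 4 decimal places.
E[X_{t+1} \mid \mathcal F_t] = -0.0500

For an AR(p) model X_t = c + sum_i phi_i X_{t-i} + eps_t, the
one-step-ahead conditional mean is
  E[X_{t+1} | X_t, ...] = c + sum_i phi_i X_{t+1-i}.
Substitute known values:
  E[X_{t+1} | ...] = (0.25) * (-1) + (0.1) * (2)
                   = -0.0500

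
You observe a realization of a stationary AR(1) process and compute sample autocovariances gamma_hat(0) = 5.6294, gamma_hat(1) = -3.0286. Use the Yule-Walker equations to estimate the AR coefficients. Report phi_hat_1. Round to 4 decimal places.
\hat\phi_{1} = -0.5380

The Yule-Walker equations for an AR(p) process read, in matrix form,
  Gamma_p phi = r_p,   with   (Gamma_p)_{ij} = gamma(|i - j|),
                       (r_p)_i = gamma(i),   i,j = 1..p.
Substitute the sample gammas (Toeplitz matrix and right-hand side of size 1):
  Gamma_p = [[5.6294]]
  r_p     = [-3.0286]
With p = 1 this is the single equation gamma(0) phi_1 = gamma(1):
  phi_hat_1 = gamma(1) / gamma(0) = -3.0286 / 5.6294 = -0.5380.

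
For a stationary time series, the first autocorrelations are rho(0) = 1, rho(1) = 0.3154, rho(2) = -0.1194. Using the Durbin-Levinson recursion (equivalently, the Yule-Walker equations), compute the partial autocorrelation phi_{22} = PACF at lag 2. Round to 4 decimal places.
\phi_{22} = -0.2431

The PACF at lag k is phi_{kk}, the last component of the solution
to the Yule-Walker system G_k phi = r_k where
  (G_k)_{ij} = rho(|i - j|), (r_k)_i = rho(i), i,j = 1..k.
Equivalently, Durbin-Levinson gives phi_{kk} iteratively:
  phi_{11} = rho(1)
  phi_{kk} = [rho(k) - sum_{j=1..k-1} phi_{k-1,j} rho(k-j)]
            / [1 - sum_{j=1..k-1} phi_{k-1,j} rho(j)],
  phi_{k,j} = phi_{k-1,j} - phi_{kk} phi_{k-1,k-j},  j = 1..k-1.
Step k = 1:
  phi_11 = rho(1) = 0.3154.
Step k = 2:
  phi_22 = [rho(2) - phi_11 rho(1)] / [1 - phi_11 rho(1)] = [-0.1194 - (0.3154)(0.3154)] / [1 - (0.3154)(0.3154)]
         = -0.21887716 / 0.90052284 = -0.2431.
Therefore phi_{22} = -0.2431.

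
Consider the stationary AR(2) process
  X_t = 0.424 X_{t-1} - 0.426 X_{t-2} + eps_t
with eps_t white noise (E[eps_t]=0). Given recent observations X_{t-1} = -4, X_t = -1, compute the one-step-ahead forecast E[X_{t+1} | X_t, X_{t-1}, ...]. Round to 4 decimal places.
E[X_{t+1} \mid \mathcal F_t] = 1.2800

For an AR(p) model X_t = c + sum_i phi_i X_{t-i} + eps_t, the
one-step-ahead conditional mean is
  E[X_{t+1} | X_t, ...] = c + sum_i phi_i X_{t+1-i}.
Substitute known values:
  E[X_{t+1} | ...] = (0.424) * (-1) + (-0.426) * (-4)
                   = 1.2800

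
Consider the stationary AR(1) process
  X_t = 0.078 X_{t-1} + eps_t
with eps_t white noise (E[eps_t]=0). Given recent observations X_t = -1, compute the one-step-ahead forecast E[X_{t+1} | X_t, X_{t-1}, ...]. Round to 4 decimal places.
E[X_{t+1} \mid \mathcal F_t] = -0.0780

For an AR(p) model X_t = c + sum_i phi_i X_{t-i} + eps_t, the
one-step-ahead conditional mean is
  E[X_{t+1} | X_t, ...] = c + sum_i phi_i X_{t+1-i}.
Substitute known values:
  E[X_{t+1} | ...] = (0.078) * (-1)
                   = -0.0780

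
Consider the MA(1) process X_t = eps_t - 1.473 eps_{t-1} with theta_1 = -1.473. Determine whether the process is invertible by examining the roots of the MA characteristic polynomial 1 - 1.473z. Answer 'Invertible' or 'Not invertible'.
\text{Not invertible}

The MA(q) characteristic polynomial is P(z) = 1 - 1.473z.
Invertibility requires all roots to lie outside the unit circle, i.e. |z| > 1 for every root.
This is linear in z: 1 + (-1.473) z = 0  =>  z = -1/(-1.473) = 0.678887,  |z| = 0.678887.
Moduli of all roots: 0.6789.
All moduli strictly greater than 1? No.
Verdict: Not invertible.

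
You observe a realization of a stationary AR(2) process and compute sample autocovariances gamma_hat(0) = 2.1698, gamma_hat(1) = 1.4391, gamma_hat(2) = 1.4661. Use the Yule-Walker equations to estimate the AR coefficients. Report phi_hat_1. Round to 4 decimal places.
\hat\phi_{1} = 0.3840

The Yule-Walker equations for an AR(p) process read, in matrix form,
  Gamma_p phi = r_p,   with   (Gamma_p)_{ij} = gamma(|i - j|),
                       (r_p)_i = gamma(i),   i,j = 1..p.
Substitute the sample gammas (Toeplitz matrix and right-hand side of size 2):
  Gamma_p = [[2.1698, 1.4391], [1.4391, 2.1698]]
  r_p     = [1.4391, 1.4661]
Written out:
  2.1698 phi_1 + 1.4391 phi_2 = 1.4391
  1.4391 phi_1 + 2.1698 phi_2 = 1.4661
Solve by Cramer's rule:
  det = gamma(0)^2 - gamma(1)^2 = (2.1698)^2 - (1.4391)^2 = 4.70803204 - 2.07100881 = 2.63702323
  phi_hat_1 = [gamma(1) gamma(0) - gamma(1) gamma(2)] / det = [(1.4391)(2.1698) - (1.4391)(1.4661)] / 2.63702323 = 1.01269467 / 2.63702323 = 0.384
  phi_hat_2 = [gamma(0) gamma(2) - gamma(1)^2] / det = [(2.1698)(1.4661) - (1.4391)^2] / 2.63702323 = 1.11013497 / 2.63702323 = 0.421
So phi_hat = [0.3840, 0.4210].
Therefore phi_hat_1 = 0.3840.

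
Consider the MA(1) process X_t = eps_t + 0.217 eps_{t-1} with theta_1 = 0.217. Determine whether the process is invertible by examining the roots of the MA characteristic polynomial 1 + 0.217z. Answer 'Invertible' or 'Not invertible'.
\text{Invertible}

The MA(q) characteristic polynomial is P(z) = 1 + 0.217z.
Invertibility requires all roots to lie outside the unit circle, i.e. |z| > 1 for every root.
This is linear in z: 1 + (0.217) z = 0  =>  z = -1/(0.217) = -4.608295,  |z| = 4.608295.
Moduli of all roots: 4.6083.
All moduli strictly greater than 1? Yes.
Verdict: Invertible.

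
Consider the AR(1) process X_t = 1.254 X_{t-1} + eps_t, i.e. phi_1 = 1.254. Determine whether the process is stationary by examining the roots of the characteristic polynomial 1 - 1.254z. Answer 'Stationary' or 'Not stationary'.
\text{Not stationary}

The AR(p) characteristic polynomial is P(z) = 1 - 1.254z.
Stationarity requires all roots to lie outside the unit circle, i.e. |z| > 1 for every root.
This is linear in z: 1 + (-1.254) z = 0  =>  z = -1/(-1.254) = 0.797448,  |z| = 0.797448.
Moduli of all roots: 0.7974.
All moduli strictly greater than 1? No.
Verdict: Not stationary.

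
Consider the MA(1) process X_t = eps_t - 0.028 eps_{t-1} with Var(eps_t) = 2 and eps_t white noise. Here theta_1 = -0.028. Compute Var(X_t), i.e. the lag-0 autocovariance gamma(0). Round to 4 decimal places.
\gamma(0) = 2.0016

For an MA(q) process X_t = eps_t + sum_i theta_i eps_{t-i} with
Var(eps_t) = sigma^2, the variance is
  gamma(0) = sigma^2 * (1 + sum_i theta_i^2).
  sum_i theta_i^2 = (-0.028)^2 = 0.000784.
  gamma(0) = 2 * (1 + 0.000784) = 2 * 1.000784 = 2.001568, which rounds to 2.0016.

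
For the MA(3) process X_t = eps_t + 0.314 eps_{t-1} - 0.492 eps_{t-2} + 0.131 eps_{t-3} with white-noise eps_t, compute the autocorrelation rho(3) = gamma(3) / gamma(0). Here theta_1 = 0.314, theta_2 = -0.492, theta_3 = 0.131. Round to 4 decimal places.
\rho(3) = 0.0965

For an MA(q) process with theta_0 = 1, the autocovariance is
  gamma(k) = sigma^2 * sum_{i=0..q-k} theta_i * theta_{i+k},
and rho(k) = gamma(k) / gamma(0). Sigma^2 cancels.
  numerator   = (1)*(0.131) = 0.131.
  denominator = (1)^2 + (0.314)^2 + (-0.492)^2 + (0.131)^2 = 1.357821.
  rho(3) = 0.131 / 1.357821 = 0.0965.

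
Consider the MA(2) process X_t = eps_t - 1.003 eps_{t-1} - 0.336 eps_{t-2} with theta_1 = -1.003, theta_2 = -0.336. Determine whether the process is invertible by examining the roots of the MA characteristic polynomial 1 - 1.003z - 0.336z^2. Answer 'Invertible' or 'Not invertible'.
\text{Not invertible}

The MA(q) characteristic polynomial is P(z) = 1 - 1.003z - 0.336z^2.
Invertibility requires all roots to lie outside the unit circle, i.e. |z| > 1 for every root.
Set 1 + (-1.003) z + (-0.336) z^2 = 0, i.e. a z^2 + b z + c = 0 with a = -0.336, b = -1.003, c = 1.
Discriminant D = b^2 - 4ac = (-1.003)^2 - 4*(-0.336)*1 = 1.006009 - (-1.344) = 2.350009.
D >= 0, so the roots are real: z = (-b +/- sqrt(D)) / (2a) = (1.003 +/- 1.532974) / (-0.672).
  z_1 = (1.003 + 1.532974) / (-0.672) = -3.7738,   |z_1| = 3.7738.
  z_2 = (1.003 - 1.532974) / (-0.672) = 0.7887,   |z_2| = 0.7887.
Moduli of all roots: 3.7738, 0.7887.
All moduli strictly greater than 1? No.
Verdict: Not invertible.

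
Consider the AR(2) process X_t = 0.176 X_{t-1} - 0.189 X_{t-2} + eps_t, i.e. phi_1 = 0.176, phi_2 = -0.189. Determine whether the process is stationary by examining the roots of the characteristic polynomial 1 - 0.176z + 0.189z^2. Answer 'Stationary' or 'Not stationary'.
\text{Stationary}

The AR(p) characteristic polynomial is P(z) = 1 - 0.176z + 0.189z^2.
Stationarity requires all roots to lie outside the unit circle, i.e. |z| > 1 for every root.
Set 1 + (-0.176) z + (0.189) z^2 = 0, i.e. a z^2 + b z + c = 0 with a = 0.189, b = -0.176, c = 1.
Discriminant D = b^2 - 4ac = (-0.176)^2 - 4*(0.189)*1 = 0.030976 - (0.756) = -0.725024.
D < 0, so the roots are the complex-conjugate pair z = (-b +/- i sqrt(-D)) / (2a) = 0.4656 +/- 2.2526i.
For a conjugate pair |z|^2 = z * conj(z) = (product of roots) = c/a = 1/(0.189) = 5.291005, so |z| = sqrt(5.291005) = 2.3002 for both roots.
Moduli of all roots: 2.3002, 2.3002.
All moduli strictly greater than 1? Yes.
Verdict: Stationary.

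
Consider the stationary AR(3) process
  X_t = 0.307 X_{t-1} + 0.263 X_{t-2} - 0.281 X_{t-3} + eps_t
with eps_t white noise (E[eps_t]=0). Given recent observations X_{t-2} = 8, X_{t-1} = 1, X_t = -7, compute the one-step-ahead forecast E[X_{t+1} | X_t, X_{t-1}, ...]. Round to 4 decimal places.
E[X_{t+1} \mid \mathcal F_t] = -4.1340

For an AR(p) model X_t = c + sum_i phi_i X_{t-i} + eps_t, the
one-step-ahead conditional mean is
  E[X_{t+1} | X_t, ...] = c + sum_i phi_i X_{t+1-i}.
Substitute known values:
  E[X_{t+1} | ...] = (0.307) * (-7) + (0.263) * (1) + (-0.281) * (8)
                   = -4.1340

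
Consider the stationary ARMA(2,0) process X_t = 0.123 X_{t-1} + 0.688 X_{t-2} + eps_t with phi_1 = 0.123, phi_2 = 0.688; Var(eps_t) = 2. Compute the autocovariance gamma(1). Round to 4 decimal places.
\gamma(1) = 1.7726

Multiply the model equation by X_{t-k} and take expectations. With theta_0 = psi_0 = 1 and psi_j the MA(infinity) weights, this gives
  gamma(k) - sum_i phi_i gamma(k-i) = c_k,
  c_k = sigma^2 * sum_{j=k..q} theta_j psi_{j-k}   (c_k = 0 for k > q),
using gamma(-m) = gamma(m).
Pure AR (q = 0): c_0 = sigma^2 = 2, c_k = 0 for k >= 1.
Equations for k = 0, 1, 2 (AR order 2, c_2 = 0):
  (E0) gamma(0) = phi_1 gamma(1) + phi_2 gamma(2) + c_0
  (E1) gamma(1) = phi_1 gamma(0) + phi_2 gamma(1) + c_1
  (E2) gamma(2) = phi_1 gamma(1) + phi_2 gamma(0)
From (E1): gamma(1) = A gamma(0) + B with
  A = phi_1 / (1 - phi_2) = 0.123 / 0.312 = 0.394231,   B = c_1 / (1 - phi_2) = 0 / 0.312 = 0.
Insert (E2) into (E0): gamma(0) (1 - phi_2^2) = phi_1 (1 + phi_2) gamma(1) + c_0.
  phi_1 (1 + phi_2) = (0.123)(1.688) = 0.207624,   1 - phi_2^2 = 0.526656.
Replace gamma(1) by A gamma(0) + B and collect gamma(0):
  gamma(0) [0.526656 - (0.207624)(0.394231)] = c_0 = 2
  gamma(0) * 0.444804 = 2
  gamma(0) = 2 / 0.444804 = 4.49636.
  gamma(1) = A gamma(0) = (0.394231)(4.49636) = 1.772604.
Therefore gamma(1) = 1.7726 (to 4 decimal places).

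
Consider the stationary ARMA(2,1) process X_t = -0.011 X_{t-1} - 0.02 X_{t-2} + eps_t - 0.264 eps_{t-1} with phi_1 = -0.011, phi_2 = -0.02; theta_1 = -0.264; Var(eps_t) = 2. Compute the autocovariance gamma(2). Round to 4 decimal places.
\gamma(2) = -0.0371

Multiply the model equation by X_{t-k} and take expectations. With theta_0 = psi_0 = 1 and psi_j the MA(infinity) weights, this gives
  gamma(k) - sum_i phi_i gamma(k-i) = c_k,
  c_k = sigma^2 * sum_{j=k..q} theta_j psi_{j-k}   (c_k = 0 for k > q),
using gamma(-m) = gamma(m).
psi-weights needed (psi_j = theta_j + sum_i phi_i psi_{j-i}):
  psi_1 = theta_1 + phi_1 = -0.264 + (-0.011) = -0.275
Right-hand sides:
  c_0 = sigma^2 (1 + theta_1 psi_1) = 2 * (1 + (-0.264)(-0.275)) = 2 * 1.0726 = 2.1452
  c_1 = sigma^2 theta_1 = 2 * (-0.264) = -0.528
  c_2 = 0
Equations for k = 0, 1, 2 (AR order 2, c_2 = 0):
  (E0) gamma(0) = phi_1 gamma(1) + phi_2 gamma(2) + c_0
  (E1) gamma(1) = phi_1 gamma(0) + phi_2 gamma(1) + c_1
  (E2) gamma(2) = phi_1 gamma(1) + phi_2 gamma(0)
From (E1): gamma(1) = A gamma(0) + B with
  A = phi_1 / (1 - phi_2) = -0.011 / 1.02 = -0.010784,   B = c_1 / (1 - phi_2) = -0.528 / 1.02 = -0.517647.
Insert (E2) into (E0): gamma(0) (1 - phi_2^2) = phi_1 (1 + phi_2) gamma(1) + c_0.
  phi_1 (1 + phi_2) = (-0.011)(0.98) = -0.01078,   1 - phi_2^2 = 0.9996.
Replace gamma(1) by A gamma(0) + B and collect gamma(0):
  gamma(0) [0.9996 - (-0.01078)(-0.010784)] = (-0.01078)(-0.517647) + 2.1452
  gamma(0) * 0.999484 = 2.15078
  gamma(0) = 2.15078 / 0.999484 = 2.151891.
  gamma(1) = A gamma(0) + B = (-0.010784)(2.151891) + (-0.517647) = -0.540854.
  gamma(2) = phi_1 gamma(1) + phi_2 gamma(0) = (-0.011)(-0.540854) + (-0.02)(2.151891) = -0.037088.
Therefore gamma(2) = -0.0371 (to 4 decimal places).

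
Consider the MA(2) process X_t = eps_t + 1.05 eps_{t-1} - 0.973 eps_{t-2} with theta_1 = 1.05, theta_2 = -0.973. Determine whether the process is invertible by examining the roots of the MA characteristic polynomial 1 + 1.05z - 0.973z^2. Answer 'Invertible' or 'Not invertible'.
\text{Not invertible}

The MA(q) characteristic polynomial is P(z) = 1 + 1.05z - 0.973z^2.
Invertibility requires all roots to lie outside the unit circle, i.e. |z| > 1 for every root.
Set 1 + (1.05) z + (-0.973) z^2 = 0, i.e. a z^2 + b z + c = 0 with a = -0.973, b = 1.05, c = 1.
Discriminant D = b^2 - 4ac = (1.05)^2 - 4*(-0.973)*1 = 1.1025 - (-3.892) = 4.9945.
D >= 0, so the roots are real: z = (-b +/- sqrt(D)) / (2a) = (-1.05 +/- 2.234838) / (-1.946).
  z_1 = (-1.05 + 2.234838) / (-1.946) = -0.6089,   |z_1| = 0.6089.
  z_2 = (-1.05 - 2.234838) / (-1.946) = 1.688,   |z_2| = 1.688.
Moduli of all roots: 0.6089, 1.6880.
All moduli strictly greater than 1? No.
Verdict: Not invertible.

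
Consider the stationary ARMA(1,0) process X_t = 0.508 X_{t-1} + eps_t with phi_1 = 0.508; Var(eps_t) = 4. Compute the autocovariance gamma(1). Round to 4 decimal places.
\gamma(1) = 2.7388

Multiply the model equation by X_{t-k} and take expectations. With theta_0 = psi_0 = 1 and psi_j the MA(infinity) weights, this gives
  gamma(k) - sum_i phi_i gamma(k-i) = c_k,
  c_k = sigma^2 * sum_{j=k..q} theta_j psi_{j-k}   (c_k = 0 for k > q),
using gamma(-m) = gamma(m).
Pure AR (q = 0): c_0 = sigma^2 = 4, c_k = 0 for k >= 1.
Equations for k = 0 and k = 1 (AR order 1):
  gamma(0) = phi_1 gamma(1) + c_0
  gamma(1) = phi_1 gamma(0) + c_1
Substituting the second into the first: gamma(0) (1 - phi_1^2) = c_0 + phi_1 c_1, so
  gamma(0) = c_0 / (1 - phi_1^2) = 4 / (1 - (0.508)^2) = 4 / 0.741936 = 5.391301.
  gamma(1) = phi_1 gamma(0) = (0.508)(5.391301) = 2.738781.
Therefore gamma(1) = 2.7388 (to 4 decimal places).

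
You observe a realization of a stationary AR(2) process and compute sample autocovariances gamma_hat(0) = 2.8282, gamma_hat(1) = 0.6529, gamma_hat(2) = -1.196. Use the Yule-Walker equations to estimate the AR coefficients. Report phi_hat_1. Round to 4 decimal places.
\hat\phi_{1} = 0.3470

The Yule-Walker equations for an AR(p) process read, in matrix form,
  Gamma_p phi = r_p,   with   (Gamma_p)_{ij} = gamma(|i - j|),
                       (r_p)_i = gamma(i),   i,j = 1..p.
Substitute the sample gammas (Toeplitz matrix and right-hand side of size 2):
  Gamma_p = [[2.8282, 0.6529], [0.6529, 2.8282]]
  r_p     = [0.6529, -1.196]
Written out:
  2.8282 phi_1 + 0.6529 phi_2 = 0.6529
  0.6529 phi_1 + 2.8282 phi_2 = -1.196
Solve by Cramer's rule:
  det = gamma(0)^2 - gamma(1)^2 = (2.8282)^2 - (0.6529)^2 = 7.99871524 - 0.42627841 = 7.57243683
  phi_hat_1 = [gamma(1) gamma(0) - gamma(1) gamma(2)] / det = [(0.6529)(2.8282) - (0.6529)(-1.196)] / 7.57243683 = 2.62740018 / 7.57243683 = 0.347
  phi_hat_2 = [gamma(0) gamma(2) - gamma(1)^2] / det = [(2.8282)(-1.196) - (0.6529)^2] / 7.57243683 = -3.80880561 / 7.57243683 = -0.503
So phi_hat = [0.3470, -0.5030].
Therefore phi_hat_1 = 0.3470.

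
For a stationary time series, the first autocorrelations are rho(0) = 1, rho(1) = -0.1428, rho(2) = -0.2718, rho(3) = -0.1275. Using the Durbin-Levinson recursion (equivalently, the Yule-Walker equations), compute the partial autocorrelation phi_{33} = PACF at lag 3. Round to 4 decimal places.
\phi_{33} = -0.2471

The PACF at lag k is phi_{kk}, the last component of the solution
to the Yule-Walker system G_k phi = r_k where
  (G_k)_{ij} = rho(|i - j|), (r_k)_i = rho(i), i,j = 1..k.
Equivalently, Durbin-Levinson gives phi_{kk} iteratively:
  phi_{11} = rho(1)
  phi_{kk} = [rho(k) - sum_{j=1..k-1} phi_{k-1,j} rho(k-j)]
            / [1 - sum_{j=1..k-1} phi_{k-1,j} rho(j)],
  phi_{k,j} = phi_{k-1,j} - phi_{kk} phi_{k-1,k-j},  j = 1..k-1.
Step k = 1:
  phi_11 = rho(1) = -0.1428.
Step k = 2:
  phi_22 = [rho(2) - phi_11 rho(1)] / [1 - phi_11 rho(1)] = [-0.2718 - (-0.1428)(-0.1428)] / [1 - (-0.1428)(-0.1428)]
         = -0.29219184 / 0.97960816 = -0.298274.
  Update: phi_21 = phi_11 - phi_22 phi_11 = -0.1428 - (-0.298274)(-0.1428) = -0.185394.
Step k = 3:
  phi_33 = [rho(3) - phi_21 rho(2) - phi_22 rho(1)] / [1 - phi_21 rho(1) - phi_22 rho(2)]
    numerator   = -0.1275 - (-0.185394)(-0.2718) - (-0.298274)(-0.1428) = -0.22048352
    denominator = 1 - (-0.185394)(-0.1428) - (-0.298274)(-0.2718) = 0.89245487
  phi_33 = -0.22048352 / 0.89245487 = -0.2471.
Therefore phi_{33} = -0.2471.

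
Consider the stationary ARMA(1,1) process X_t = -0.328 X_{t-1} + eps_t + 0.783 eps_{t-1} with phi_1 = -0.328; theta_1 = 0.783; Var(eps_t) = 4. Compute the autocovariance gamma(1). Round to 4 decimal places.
\gamma(1) = 1.5156

Multiply the model equation by X_{t-k} and take expectations. With theta_0 = psi_0 = 1 and psi_j the MA(infinity) weights, this gives
  gamma(k) - sum_i phi_i gamma(k-i) = c_k,
  c_k = sigma^2 * sum_{j=k..q} theta_j psi_{j-k}   (c_k = 0 for k > q),
using gamma(-m) = gamma(m).
psi-weights needed (psi_j = theta_j + sum_i phi_i psi_{j-i}):
  psi_1 = theta_1 + phi_1 = 0.783 + (-0.328) = 0.455
Right-hand sides:
  c_0 = sigma^2 (1 + theta_1 psi_1) = 4 * (1 + (0.783)(0.455)) = 4 * 1.356265 = 5.42506
  c_1 = sigma^2 theta_1 = 4 * (0.783) = 3.132
  c_2 = 0
Equations for k = 0 and k = 1 (AR order 1):
  gamma(0) = phi_1 gamma(1) + c_0
  gamma(1) = phi_1 gamma(0) + c_1
Substituting the second into the first: gamma(0) (1 - phi_1^2) = c_0 + phi_1 c_1, so
  gamma(0) = (c_0 + phi_1 c_1) / (1 - phi_1^2) = (5.42506 + (-0.328)(3.132)) / (1 - (-0.328)^2) = 4.397764 / 0.892416 = 4.92793.
  gamma(1) = phi_1 gamma(0) + c_1 = (-0.328)(4.92793) + (3.132) = 1.515639.
Therefore gamma(1) = 1.5156 (to 4 decimal places).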